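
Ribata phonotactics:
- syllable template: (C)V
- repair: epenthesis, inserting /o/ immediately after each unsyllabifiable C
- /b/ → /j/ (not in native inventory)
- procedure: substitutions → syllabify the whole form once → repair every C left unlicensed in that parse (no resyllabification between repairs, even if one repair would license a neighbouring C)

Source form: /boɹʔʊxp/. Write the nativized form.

Substitution: /b/ → /j/, giving /joɹʔʊxp/.
The consonants /ɹ/, /x/, /p/ cannot be parsed into a legal (C)V syllable (no codas are permitted; onsets are limited to one consonant).
Each unlicensed consonant becomes the onset of a new syllable: /ɹ/ → /ɹo/, /x/ → /xo/, /p/ → /po/.

joɹoʔʊxopo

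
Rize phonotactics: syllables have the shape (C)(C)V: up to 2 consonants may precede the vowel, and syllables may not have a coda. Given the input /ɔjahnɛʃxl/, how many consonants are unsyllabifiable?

Syllabifying with onset maximization leaves /ʃ/, /x/, /l/ stranded (no codas are permitted; onsets may contain at most 2 consonants).

3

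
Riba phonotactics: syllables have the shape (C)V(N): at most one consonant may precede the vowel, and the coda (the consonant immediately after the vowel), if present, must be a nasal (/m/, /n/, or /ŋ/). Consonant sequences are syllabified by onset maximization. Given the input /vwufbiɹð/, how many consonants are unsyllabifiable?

The consonants /v/, /f/, /ɹ/, /ð/ cannot be parsed into a legal (C)V(N) syllable (only a nasal (/m/, /n/, or /ŋ/) is licensed in coda position; onsets are limited to one consonant).

4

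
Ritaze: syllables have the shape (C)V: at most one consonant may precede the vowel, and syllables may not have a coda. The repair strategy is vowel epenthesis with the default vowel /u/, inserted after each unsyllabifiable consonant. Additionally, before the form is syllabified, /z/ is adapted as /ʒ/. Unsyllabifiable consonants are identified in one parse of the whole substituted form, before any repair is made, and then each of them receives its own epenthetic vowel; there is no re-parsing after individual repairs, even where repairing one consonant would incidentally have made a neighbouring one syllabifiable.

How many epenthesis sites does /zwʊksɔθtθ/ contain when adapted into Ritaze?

After substitution the input is /ʒwʊksɔθtθ/.
The unsyllabifiable consonants are /ʒ/, /k/, /θ/, /t/, /θ/; each receives one epenthetic vowel.

5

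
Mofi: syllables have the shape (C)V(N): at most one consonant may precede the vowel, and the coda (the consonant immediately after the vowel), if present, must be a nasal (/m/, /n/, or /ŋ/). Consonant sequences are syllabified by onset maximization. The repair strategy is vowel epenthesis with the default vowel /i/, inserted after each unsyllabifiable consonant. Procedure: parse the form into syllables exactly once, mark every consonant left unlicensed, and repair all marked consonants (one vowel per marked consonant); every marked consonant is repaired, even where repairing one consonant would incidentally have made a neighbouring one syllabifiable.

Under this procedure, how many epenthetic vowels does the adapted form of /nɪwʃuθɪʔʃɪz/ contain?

3

The unsyllabifiable consonants are /w/, /ʔ/, /z/; each receives one epenthetic vowel.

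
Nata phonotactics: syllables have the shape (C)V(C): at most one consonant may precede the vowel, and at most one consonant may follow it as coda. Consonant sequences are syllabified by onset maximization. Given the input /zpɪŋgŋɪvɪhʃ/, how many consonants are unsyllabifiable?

Under (C)V(C), the unsyllabifiable consonants are /z/, /g/, /ʃ/ (at most one coda consonant is licensed; onsets are limited to one consonant).

3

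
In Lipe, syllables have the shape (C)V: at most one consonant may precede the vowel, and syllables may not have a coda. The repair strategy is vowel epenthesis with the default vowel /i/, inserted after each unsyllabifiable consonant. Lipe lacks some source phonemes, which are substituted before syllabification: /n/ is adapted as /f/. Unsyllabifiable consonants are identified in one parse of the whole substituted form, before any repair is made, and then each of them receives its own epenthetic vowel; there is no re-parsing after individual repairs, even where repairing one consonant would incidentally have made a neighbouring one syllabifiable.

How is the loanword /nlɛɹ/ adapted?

filɛɹi

Substitution: /n/ → /f/, giving /flɛɹ/.
Syllabifying with onset maximization leaves /f/, /ɹ/ stranded (no codas are permitted; onsets are limited to one consonant).
Each unlicensed consonant becomes the onset of a new syllable: /f/ → /fi/, /ɹ/ → /ɹi/.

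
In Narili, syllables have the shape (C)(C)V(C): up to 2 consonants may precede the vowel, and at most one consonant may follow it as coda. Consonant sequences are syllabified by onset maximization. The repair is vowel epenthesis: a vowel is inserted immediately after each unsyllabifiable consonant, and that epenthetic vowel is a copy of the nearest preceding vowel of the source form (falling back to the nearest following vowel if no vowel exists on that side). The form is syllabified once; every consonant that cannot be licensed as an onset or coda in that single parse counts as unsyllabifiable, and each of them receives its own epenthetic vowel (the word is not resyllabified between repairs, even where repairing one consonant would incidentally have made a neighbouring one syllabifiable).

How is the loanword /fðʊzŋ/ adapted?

fðʊzŋʊ

Syllabifying with onset maximization leaves /ŋ/ stranded (at most one coda consonant is licensed; onsets may contain at most 2 consonants).
Inserting the epenthetic vowel yields /ŋ/ → /ŋʊ/.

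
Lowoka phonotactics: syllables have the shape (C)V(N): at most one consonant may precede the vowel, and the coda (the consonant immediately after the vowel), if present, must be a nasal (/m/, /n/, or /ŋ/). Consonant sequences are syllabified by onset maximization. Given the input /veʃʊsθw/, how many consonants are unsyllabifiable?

The consonants /s/, /θ/, /w/ cannot be parsed into a legal (C)V(N) syllable (only a nasal (/m/, /n/, or /ŋ/) is licensed in coda position; onsets are limited to one consonant).

3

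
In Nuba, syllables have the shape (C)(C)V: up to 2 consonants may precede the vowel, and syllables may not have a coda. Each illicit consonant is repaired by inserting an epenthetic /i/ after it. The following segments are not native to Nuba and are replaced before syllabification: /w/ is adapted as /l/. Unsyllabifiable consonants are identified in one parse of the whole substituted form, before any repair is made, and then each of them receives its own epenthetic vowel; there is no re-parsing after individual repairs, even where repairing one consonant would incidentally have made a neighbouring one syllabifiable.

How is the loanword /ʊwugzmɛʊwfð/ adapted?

ʊlugizmɛʊlifiði

Substitution: /w/ → /l/, giving /ʊlugzmɛʊlfð/.
The consonants /g/, /l/, /f/, /ð/ cannot be parsed into a legal (C)(C)V syllable (no codas are permitted; onsets may contain at most 2 consonants).
Epenthesis after each stranded consonant: /g/ → /gi/, /l/ → /li/, /f/ → /fi/, /ð/ → /ði/.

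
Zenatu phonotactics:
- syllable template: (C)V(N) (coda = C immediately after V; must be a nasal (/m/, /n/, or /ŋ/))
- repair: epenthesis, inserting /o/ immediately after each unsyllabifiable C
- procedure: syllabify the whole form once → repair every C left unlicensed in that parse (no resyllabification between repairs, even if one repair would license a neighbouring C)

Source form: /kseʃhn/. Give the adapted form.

The consonants /k/, /ʃ/, /h/, /n/ cannot be parsed into a legal (C)V(N) syllable (only a nasal (/m/, /n/, or /ŋ/) is licensed in coda position; onsets are limited to one consonant).
Each unlicensed consonant becomes the onset of a new syllable: /k/ → /ko/, /ʃ/ → /ʃo/, /h/ → /ho/, /n/ → /no/.

koseʃohono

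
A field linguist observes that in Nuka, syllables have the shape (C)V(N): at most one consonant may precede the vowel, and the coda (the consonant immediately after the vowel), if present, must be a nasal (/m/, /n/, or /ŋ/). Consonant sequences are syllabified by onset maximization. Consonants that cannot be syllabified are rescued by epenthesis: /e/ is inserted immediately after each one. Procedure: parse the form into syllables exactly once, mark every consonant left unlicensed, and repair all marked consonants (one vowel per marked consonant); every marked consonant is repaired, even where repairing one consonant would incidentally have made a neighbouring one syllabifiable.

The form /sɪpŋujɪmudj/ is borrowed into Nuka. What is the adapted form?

sɪpeŋujɪmudeje

Syllabifying with onset maximization leaves /p/, /d/, /j/ stranded (only a nasal (/m/, /n/, or /ŋ/) is licensed in coda position; onsets are limited to one consonant).
Each unlicensed consonant becomes the onset of a new syllable: /p/ → /pe/, /d/ → /de/, /j/ → /je/.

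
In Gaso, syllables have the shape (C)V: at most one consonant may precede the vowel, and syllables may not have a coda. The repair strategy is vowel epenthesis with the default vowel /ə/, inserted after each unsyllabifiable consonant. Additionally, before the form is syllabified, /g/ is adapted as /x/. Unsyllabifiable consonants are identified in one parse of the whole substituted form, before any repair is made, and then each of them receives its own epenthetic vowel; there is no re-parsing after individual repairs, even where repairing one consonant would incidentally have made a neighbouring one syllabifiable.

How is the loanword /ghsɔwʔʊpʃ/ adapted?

xəhəsɔwəʔʊpəʃə

Substitution: /g/ → /x/, giving /xhsɔwʔʊpʃ/.
Under (C)V, the unsyllabifiable consonants are /x/, /h/, /w/, /p/, /ʃ/ (no codas are permitted; onsets are limited to one consonant).
Each unlicensed consonant becomes the onset of a new syllable: /x/ → /xə/, /h/ → /hə/, /w/ → /wə/, /p/ → /pə/, /ʃ/ → /ʃə/.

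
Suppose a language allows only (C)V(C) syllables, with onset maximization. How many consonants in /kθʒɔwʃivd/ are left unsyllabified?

Under (C)V(C), the unsyllabifiable consonants are /k/, /θ/, /d/ (at most one coda consonant is licensed; onsets are limited to one consonant).

3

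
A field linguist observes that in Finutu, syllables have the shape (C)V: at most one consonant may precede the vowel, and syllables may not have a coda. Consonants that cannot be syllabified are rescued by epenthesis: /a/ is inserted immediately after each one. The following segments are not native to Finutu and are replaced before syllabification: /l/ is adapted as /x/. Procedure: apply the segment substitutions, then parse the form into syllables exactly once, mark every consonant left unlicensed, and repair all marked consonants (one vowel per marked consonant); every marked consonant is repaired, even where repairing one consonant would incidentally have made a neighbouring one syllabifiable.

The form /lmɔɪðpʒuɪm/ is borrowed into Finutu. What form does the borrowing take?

xamɔɪðapaʒuɪma

Substitution: /l/ → /x/, giving /xmɔɪðpʒuɪm/.
Syllabifying with onset maximization leaves /x/, /ð/, /p/, /m/ stranded (no codas are permitted; onsets are limited to one consonant).
Each unlicensed consonant becomes the onset of a new syllable: /x/ → /xa/, /ð/ → /ða/, /p/ → /pa/, /m/ → /ma/.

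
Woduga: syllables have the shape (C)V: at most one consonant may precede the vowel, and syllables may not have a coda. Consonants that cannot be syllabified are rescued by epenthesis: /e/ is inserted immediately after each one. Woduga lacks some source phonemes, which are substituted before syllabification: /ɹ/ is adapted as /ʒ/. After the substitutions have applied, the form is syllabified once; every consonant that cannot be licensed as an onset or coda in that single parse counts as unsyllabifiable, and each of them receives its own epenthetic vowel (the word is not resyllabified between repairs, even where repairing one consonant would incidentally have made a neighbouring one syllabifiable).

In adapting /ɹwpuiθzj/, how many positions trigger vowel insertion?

After substitution the input is /ʒwpuiθzj/.
The unsyllabifiable consonants are /ʒ/, /w/, /θ/, /z/, /j/; each receives one epenthetic vowel.

5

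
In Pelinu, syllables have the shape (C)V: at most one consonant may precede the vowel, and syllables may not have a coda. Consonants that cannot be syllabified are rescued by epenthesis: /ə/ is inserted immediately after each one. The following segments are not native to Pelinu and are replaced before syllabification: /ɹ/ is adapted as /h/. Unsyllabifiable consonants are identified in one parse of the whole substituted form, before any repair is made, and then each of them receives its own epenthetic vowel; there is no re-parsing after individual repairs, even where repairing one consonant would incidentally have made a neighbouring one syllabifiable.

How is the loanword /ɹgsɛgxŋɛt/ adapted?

Substitution: /ɹ/ → /h/, giving /hgsɛgxŋɛt/.
Under (C)V, the unsyllabifiable consonants are /h/, /g/, /g/, /x/, /t/ (no codas are permitted; onsets are limited to one consonant).
Each unlicensed consonant becomes the onset of a new syllable: /h/ → /hə/, /g/ → /gə/, /g/ → /gə/, /x/ → /xə/, /t/ → /tə/.

həgəsɛgəxəŋɛtə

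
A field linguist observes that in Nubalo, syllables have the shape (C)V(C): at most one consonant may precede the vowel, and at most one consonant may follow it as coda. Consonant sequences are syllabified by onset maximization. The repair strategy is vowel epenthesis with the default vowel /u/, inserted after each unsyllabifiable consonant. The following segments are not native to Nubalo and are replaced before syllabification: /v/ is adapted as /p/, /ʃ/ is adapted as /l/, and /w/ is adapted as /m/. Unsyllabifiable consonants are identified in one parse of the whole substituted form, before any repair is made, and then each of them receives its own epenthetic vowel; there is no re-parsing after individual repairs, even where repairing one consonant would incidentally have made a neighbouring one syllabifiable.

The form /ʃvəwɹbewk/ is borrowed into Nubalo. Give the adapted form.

lupəmɹubemku

Substitution: /ʃ/ → /l/, /v/ → /p/, /w/ → /m/, giving /lpəmɹbemk/.
The consonants /l/, /ɹ/, /k/ cannot be parsed into a legal (C)V(C) syllable (at most one coda consonant is licensed; onsets are limited to one consonant).
Inserting the epenthetic vowel yields /l/ → /lu/, /ɹ/ → /ɹu/, /k/ → /ku/.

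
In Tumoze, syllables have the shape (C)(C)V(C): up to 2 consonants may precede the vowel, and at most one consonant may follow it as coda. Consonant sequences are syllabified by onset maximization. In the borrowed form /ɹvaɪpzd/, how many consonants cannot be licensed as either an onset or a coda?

2

The consonants /z/, /d/ cannot be parsed into a legal (C)(C)V(C) syllable (at most one coda consonant is licensed; onsets may contain at most 2 consonants).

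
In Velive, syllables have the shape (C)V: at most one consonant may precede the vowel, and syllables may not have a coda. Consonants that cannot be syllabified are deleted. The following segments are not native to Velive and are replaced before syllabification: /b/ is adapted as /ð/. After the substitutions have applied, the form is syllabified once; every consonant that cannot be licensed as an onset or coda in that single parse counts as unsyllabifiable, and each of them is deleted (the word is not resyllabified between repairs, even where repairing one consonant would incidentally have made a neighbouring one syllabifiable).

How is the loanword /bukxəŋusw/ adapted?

Substitution: /b/ → /ð/, giving /ðukxəŋusw/.
The consonants /k/, /s/, /w/ cannot be parsed into a legal (C)V syllable (no codas are permitted; onsets are limited to one consonant).
Deleting the stranded consonants removes /k/, /s/, /w/.

ðuxəŋu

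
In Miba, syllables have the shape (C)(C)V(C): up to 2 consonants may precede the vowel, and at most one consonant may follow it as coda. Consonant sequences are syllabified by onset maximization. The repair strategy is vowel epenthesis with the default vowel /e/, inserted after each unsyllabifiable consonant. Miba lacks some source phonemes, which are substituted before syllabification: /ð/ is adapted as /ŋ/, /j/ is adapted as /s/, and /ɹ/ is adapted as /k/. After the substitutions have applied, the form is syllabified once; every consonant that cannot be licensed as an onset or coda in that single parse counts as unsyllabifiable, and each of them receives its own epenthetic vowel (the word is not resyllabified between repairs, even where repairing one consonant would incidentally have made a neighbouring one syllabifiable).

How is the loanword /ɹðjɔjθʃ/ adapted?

Substitution: /ɹ/ → /k/, /ð/ → /ŋ/, /j/ → /s/, giving /kŋsɔsθʃ/.
The consonants /k/, /θ/, /ʃ/ cannot be parsed into a legal (C)(C)V(C) syllable (at most one coda consonant is licensed; onsets may contain at most 2 consonants).
Epenthesis after each stranded consonant: /k/ → /ke/, /θ/ → /θe/, /ʃ/ → /ʃe/.

keŋsɔsθeʃe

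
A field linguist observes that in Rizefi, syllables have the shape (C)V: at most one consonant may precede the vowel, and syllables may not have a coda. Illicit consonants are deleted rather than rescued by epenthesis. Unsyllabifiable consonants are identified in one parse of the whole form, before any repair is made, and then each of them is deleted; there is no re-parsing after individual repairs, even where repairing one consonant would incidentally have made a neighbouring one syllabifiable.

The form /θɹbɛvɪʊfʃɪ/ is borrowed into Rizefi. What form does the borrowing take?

bɛvɪʊʃɪ

Syllabifying with onset maximization leaves /θ/, /ɹ/, /f/ stranded (no codas are permitted; onsets are limited to one consonant).
Deletion applies to /θ/, /ɹ/, /f/.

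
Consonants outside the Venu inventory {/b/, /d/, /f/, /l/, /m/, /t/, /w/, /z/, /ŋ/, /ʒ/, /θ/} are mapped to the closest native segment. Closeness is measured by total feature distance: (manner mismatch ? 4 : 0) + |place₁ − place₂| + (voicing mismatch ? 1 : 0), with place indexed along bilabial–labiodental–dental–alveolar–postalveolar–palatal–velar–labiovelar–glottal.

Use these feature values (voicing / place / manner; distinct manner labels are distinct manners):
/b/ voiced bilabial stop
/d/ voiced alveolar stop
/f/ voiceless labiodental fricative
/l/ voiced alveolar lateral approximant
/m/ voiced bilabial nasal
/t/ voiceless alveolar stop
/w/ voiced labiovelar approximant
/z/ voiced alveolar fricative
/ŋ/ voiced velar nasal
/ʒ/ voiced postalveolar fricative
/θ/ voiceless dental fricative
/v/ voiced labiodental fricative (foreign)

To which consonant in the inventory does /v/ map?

f

/f/ is closest: same manner (fricative), place distance 0 (labiodental→labiodental), voicing differs (+1); total 1. Next closest is /z/ at distance 2.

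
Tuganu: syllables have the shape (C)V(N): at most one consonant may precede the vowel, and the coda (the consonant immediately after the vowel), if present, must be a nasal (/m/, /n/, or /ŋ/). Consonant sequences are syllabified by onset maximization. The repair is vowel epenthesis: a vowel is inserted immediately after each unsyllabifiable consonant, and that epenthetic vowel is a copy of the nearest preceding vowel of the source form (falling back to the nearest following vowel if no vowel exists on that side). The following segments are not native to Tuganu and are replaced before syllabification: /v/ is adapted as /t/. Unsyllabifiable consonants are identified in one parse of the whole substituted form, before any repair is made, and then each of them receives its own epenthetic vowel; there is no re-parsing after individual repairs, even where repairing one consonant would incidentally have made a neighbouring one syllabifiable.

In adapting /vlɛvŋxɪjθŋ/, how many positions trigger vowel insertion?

After substitution the input is /tlɛtŋxɪjθŋ/.
The unsyllabifiable consonants are /t/, /t/, /ŋ/, /j/, /θ/, /ŋ/; each receives one epenthetic vowel.

6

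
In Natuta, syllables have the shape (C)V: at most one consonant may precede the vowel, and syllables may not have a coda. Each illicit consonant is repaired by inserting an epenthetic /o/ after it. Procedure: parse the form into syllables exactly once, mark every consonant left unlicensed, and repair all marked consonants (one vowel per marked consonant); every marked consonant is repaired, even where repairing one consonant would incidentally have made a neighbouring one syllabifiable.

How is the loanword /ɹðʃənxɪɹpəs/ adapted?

Syllabifying with onset maximization leaves /ɹ/, /ð/, /n/, /ɹ/, /s/ stranded (no codas are permitted; onsets are limited to one consonant).
Each unlicensed consonant becomes the onset of a new syllable: /ɹ/ → /ɹo/, /ð/ → /ðo/, /n/ → /no/, /ɹ/ → /ɹo/, /s/ → /so/.

ɹoðoʃənoxɪɹopəso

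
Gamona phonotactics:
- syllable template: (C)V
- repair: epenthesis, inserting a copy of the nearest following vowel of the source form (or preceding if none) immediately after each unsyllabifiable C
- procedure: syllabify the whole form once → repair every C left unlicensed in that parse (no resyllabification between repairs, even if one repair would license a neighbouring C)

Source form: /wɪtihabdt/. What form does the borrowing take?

Under (C)V, the unsyllabifiable consonants are /b/, /d/, /t/ (no codas are permitted; onsets are limited to one consonant).
Epenthesis after each stranded consonant: /b/ → /ba/, /d/ → /da/, /t/ → /ta/.

wɪtihabadata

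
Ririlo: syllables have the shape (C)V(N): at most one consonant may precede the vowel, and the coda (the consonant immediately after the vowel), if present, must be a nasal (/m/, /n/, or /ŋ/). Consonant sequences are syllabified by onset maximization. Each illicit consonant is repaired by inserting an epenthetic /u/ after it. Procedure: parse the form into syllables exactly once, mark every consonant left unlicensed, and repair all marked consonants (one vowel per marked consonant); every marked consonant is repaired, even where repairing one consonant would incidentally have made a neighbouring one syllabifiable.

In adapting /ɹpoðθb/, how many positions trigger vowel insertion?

4

The unsyllabifiable consonants are /ɹ/, /ð/, /θ/, /b/; each receives one epenthetic vowel.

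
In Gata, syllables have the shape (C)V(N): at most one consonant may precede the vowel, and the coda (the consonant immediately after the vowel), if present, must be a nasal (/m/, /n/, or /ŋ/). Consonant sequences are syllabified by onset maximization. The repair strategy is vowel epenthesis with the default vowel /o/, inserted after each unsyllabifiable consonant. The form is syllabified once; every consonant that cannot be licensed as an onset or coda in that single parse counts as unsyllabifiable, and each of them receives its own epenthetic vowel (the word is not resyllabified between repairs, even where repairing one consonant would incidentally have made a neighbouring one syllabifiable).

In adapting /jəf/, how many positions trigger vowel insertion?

The unsyllabifiable consonants are /f/; each receives one epenthetic vowel.

1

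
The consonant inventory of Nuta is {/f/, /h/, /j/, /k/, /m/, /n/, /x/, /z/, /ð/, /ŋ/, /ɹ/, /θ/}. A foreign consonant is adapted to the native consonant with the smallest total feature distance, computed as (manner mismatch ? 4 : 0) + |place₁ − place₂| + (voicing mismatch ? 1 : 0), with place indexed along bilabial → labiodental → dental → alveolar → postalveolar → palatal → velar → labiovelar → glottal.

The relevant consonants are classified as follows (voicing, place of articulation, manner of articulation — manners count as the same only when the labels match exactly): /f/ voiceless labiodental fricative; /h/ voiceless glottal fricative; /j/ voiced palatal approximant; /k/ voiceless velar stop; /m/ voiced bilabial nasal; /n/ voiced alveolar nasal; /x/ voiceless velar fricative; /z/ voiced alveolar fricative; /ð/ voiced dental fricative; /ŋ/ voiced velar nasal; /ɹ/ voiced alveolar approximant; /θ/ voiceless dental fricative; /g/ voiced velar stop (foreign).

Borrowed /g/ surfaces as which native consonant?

k

/k/ is closest: same manner (stop), place distance 0 (velar→velar), voicing differs (+1); total 1. Next closest is /ŋ/ at distance 4.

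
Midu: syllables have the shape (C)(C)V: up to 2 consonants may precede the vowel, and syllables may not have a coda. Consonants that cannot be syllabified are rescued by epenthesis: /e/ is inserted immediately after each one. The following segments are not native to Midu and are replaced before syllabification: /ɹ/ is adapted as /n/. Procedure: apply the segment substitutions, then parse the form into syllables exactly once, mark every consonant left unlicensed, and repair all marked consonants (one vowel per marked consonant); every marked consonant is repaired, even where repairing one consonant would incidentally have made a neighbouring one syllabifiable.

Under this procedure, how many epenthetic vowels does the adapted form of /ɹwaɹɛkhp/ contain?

After substitution the input is /nwanɛkhp/.
The unsyllabifiable consonants are /k/, /h/, /p/; each receives one epenthetic vowel.

3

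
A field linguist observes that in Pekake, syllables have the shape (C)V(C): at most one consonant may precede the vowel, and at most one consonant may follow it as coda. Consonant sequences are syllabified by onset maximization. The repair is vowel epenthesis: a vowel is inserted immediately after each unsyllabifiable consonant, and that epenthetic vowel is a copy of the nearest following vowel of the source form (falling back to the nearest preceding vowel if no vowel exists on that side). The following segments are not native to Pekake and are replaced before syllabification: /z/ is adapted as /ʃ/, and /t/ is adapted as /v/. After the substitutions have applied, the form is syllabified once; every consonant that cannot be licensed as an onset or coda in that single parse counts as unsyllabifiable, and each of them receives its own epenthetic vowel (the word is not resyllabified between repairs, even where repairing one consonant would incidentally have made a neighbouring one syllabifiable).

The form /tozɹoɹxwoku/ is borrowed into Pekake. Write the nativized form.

Substitution: /t/ → /v/, /z/ → /ʃ/, giving /voʃɹoɹxwoku/.
The consonants /x/ cannot be parsed into a legal (C)V(C) syllable (at most one coda consonant is licensed; onsets are limited to one consonant).
Each unlicensed consonant becomes the onset of a new syllable: /x/ → /xo/.

voʃɹoɹxowoku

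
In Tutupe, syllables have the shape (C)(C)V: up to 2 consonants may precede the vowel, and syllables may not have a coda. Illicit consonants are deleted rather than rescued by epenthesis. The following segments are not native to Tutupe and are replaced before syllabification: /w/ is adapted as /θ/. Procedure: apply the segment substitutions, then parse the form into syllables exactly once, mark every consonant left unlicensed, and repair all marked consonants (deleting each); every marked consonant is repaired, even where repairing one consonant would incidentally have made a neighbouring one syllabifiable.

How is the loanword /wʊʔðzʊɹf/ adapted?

Substitution: /w/ → /θ/, giving /θʊʔðzʊɹf/.
Under (C)(C)V, the unsyllabifiable consonants are /ʔ/, /ɹ/, /f/ (no codas are permitted; onsets may contain at most 2 consonants).
Deleting the stranded consonants removes /ʔ/, /ɹ/, /f/.

θʊðzʊ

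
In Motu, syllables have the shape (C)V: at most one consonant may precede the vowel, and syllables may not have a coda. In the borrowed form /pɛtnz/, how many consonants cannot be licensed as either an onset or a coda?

3

Under (C)V, the unsyllabifiable consonants are /t/, /n/, /z/ (no codas are permitted; onsets are limited to one consonant).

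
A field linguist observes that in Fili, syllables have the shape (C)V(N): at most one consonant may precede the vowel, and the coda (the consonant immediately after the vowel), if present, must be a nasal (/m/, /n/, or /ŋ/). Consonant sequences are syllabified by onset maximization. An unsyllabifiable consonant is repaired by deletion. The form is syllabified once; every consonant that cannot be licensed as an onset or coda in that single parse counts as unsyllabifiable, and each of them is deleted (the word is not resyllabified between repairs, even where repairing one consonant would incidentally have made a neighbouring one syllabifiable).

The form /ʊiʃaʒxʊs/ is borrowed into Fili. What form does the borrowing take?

ʊiʃaxʊ

The consonants /ʒ/, /s/ cannot be parsed into a legal (C)V(N) syllable (only a nasal (/m/, /n/, or /ŋ/) is licensed in coda position; onsets are limited to one consonant).
Each unlicensed consonant is deleted: /ʒ/, /s/.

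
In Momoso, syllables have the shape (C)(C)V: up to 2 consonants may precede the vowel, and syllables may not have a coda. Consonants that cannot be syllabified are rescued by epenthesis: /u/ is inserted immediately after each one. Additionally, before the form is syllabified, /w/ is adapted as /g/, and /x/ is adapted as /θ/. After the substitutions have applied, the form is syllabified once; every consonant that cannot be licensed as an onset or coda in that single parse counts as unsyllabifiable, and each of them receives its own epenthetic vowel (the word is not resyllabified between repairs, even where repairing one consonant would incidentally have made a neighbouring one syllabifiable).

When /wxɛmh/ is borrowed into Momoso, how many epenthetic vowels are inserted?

2

After substitution the input is /gθɛmh/.
The unsyllabifiable consonants are /m/, /h/; each receives one epenthetic vowel.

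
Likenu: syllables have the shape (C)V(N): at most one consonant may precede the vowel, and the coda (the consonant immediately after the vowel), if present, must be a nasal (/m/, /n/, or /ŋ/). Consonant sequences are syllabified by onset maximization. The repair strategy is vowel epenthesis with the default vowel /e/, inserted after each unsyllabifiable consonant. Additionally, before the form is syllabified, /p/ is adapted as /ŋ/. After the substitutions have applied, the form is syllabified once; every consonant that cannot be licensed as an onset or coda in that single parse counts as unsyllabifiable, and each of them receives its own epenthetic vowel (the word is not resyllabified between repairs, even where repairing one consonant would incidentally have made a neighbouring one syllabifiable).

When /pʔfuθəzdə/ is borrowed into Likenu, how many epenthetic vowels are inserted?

After substitution the input is /ŋʔfuθəzdə/.
The unsyllabifiable consonants are /ŋ/, /ʔ/, /z/; each receives one epenthetic vowel.

3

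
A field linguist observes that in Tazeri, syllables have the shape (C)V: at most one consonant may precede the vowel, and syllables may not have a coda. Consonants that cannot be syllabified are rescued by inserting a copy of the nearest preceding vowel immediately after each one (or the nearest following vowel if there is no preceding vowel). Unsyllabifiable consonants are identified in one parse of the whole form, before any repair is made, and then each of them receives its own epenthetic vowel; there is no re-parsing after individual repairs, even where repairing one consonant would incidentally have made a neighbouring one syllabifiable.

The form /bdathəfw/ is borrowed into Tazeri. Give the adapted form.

badatahəfəwə

Under (C)V, the unsyllabifiable consonants are /b/, /t/, /f/, /w/ (no codas are permitted; onsets are limited to one consonant).
Each unlicensed consonant becomes the onset of a new syllable: /b/ → /ba/, /t/ → /ta/, /f/ → /fə/, /w/ → /wə/.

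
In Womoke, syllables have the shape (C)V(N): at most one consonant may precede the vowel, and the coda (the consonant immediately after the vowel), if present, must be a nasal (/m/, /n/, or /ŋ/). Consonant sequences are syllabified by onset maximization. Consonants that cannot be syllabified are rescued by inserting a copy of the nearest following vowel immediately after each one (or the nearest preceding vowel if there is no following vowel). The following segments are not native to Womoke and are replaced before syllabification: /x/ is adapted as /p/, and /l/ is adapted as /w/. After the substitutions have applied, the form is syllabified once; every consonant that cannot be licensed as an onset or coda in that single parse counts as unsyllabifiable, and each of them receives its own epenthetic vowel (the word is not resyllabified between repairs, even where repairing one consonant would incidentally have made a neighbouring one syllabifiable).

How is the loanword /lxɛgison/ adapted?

wɛpɛgison

Substitution: /l/ → /w/, /x/ → /p/, giving /wpɛgison/.
Syllabifying with onset maximization leaves /w/ stranded (only a nasal (/m/, /n/, or /ŋ/) is licensed in coda position; onsets are limited to one consonant).
Each unlicensed consonant becomes the onset of a new syllable: /w/ → /wɛ/.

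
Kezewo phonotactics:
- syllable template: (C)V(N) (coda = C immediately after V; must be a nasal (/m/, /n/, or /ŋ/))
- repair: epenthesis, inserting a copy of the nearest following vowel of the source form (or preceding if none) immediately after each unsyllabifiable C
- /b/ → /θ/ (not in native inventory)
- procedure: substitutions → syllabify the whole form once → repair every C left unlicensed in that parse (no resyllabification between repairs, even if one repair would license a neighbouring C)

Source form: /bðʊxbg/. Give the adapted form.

θʊðʊxʊθʊgʊ

Substitution: /b/ → /θ/, giving /θðʊxθg/.
Syllabifying with onset maximization leaves /θ/, /x/, /θ/, /g/ stranded (only a nasal (/m/, /n/, or /ŋ/) is licensed in coda position; onsets are limited to one consonant).
Inserting the epenthetic vowel yields /θ/ → /θʊ/, /x/ → /xʊ/, /θ/ → /θʊ/, /g/ → /gʊ/.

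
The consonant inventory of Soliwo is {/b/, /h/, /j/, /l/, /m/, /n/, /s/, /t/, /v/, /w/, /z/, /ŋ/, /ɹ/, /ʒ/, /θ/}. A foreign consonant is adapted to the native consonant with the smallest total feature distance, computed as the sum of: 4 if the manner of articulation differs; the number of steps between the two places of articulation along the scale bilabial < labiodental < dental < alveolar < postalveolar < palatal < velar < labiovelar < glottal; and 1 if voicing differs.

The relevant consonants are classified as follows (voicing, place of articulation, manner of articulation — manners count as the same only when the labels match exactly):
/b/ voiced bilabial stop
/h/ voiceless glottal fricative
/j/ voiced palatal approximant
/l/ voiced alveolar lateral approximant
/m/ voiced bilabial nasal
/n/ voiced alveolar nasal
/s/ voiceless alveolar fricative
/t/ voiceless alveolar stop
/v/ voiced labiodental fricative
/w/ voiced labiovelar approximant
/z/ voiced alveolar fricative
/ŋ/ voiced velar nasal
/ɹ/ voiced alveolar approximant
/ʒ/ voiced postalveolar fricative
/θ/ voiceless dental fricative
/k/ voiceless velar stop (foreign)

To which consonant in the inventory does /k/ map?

/t/ is closest: same manner (stop), place distance 3 (velar→alveolar), same voicing; total 3. Next closest is /ŋ/ at distance 5.

t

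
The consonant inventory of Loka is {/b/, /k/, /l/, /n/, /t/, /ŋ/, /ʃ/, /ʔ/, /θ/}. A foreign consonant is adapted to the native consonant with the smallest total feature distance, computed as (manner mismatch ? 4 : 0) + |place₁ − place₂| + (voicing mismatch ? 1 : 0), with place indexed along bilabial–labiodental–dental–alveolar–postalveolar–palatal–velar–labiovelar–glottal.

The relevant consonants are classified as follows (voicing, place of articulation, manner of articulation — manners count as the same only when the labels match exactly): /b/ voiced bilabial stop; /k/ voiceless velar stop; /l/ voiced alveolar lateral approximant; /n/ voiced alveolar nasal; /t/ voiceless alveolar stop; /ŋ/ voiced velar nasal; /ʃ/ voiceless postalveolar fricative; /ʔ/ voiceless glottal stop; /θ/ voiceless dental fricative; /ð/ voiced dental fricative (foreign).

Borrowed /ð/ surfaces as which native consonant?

θ

/θ/ is closest: same manner (fricative), place distance 0 (dental→dental), voicing differs (+1); total 1. Next closest is /ʃ/ at distance 3.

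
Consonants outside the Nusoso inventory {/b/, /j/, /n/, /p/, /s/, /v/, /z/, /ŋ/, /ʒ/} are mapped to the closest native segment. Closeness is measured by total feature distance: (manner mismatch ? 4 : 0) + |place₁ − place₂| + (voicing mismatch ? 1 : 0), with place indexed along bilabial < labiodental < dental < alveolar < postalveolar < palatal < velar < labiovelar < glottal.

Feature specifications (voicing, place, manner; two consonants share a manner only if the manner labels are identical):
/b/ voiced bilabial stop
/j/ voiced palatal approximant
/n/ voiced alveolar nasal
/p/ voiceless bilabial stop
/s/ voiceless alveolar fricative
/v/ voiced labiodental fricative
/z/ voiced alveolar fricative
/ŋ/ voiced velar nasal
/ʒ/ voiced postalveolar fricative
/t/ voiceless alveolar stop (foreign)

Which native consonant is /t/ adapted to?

p

/p/ is closest: same manner (stop), place distance 3 (alveolar→bilabial), same voicing; total 3. Next closest is /b/ at distance 4.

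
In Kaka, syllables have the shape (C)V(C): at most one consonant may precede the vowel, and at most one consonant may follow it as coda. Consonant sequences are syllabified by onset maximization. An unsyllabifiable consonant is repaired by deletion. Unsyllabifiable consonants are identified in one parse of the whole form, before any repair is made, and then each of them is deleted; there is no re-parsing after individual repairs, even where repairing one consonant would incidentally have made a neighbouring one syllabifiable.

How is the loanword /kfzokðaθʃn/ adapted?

zokðaθ

Under (C)V(C), the unsyllabifiable consonants are /k/, /f/, /ʃ/, /n/ (at most one coda consonant is licensed; onsets are limited to one consonant).
Deletion applies to /k/, /f/, /ʃ/, /n/.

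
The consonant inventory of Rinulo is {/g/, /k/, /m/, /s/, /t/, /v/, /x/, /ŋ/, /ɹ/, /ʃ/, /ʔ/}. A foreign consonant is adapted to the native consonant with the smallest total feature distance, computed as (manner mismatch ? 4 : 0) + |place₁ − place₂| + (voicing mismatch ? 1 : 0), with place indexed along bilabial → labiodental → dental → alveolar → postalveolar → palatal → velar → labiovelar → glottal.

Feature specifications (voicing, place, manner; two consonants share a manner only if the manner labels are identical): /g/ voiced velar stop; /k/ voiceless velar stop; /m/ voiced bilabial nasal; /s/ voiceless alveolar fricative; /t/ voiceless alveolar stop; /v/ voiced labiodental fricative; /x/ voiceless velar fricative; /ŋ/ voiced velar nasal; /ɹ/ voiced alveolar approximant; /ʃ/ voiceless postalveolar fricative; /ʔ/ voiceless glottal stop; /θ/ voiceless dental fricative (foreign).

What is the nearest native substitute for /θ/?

/s/ is closest: same manner (fricative), place distance 1 (dental→alveolar), same voicing; total 1. Next closest is /v/ at distance 2.

s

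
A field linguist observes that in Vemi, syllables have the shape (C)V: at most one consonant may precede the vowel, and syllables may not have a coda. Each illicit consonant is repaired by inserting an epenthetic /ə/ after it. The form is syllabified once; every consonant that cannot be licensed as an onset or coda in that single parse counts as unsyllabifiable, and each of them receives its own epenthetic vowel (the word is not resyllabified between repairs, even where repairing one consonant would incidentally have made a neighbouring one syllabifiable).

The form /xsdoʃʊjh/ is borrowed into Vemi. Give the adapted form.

xəsədoʃʊjəhə

Syllabifying with onset maximization leaves /x/, /s/, /j/, /h/ stranded (no codas are permitted; onsets are limited to one consonant).
Epenthesis after each stranded consonant: /x/ → /xə/, /s/ → /sə/, /j/ → /jə/, /h/ → /hə/.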